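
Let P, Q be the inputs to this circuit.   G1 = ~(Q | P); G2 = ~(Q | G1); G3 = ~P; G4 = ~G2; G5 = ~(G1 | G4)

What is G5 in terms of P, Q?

G1 = ~(Q | P)
G2 = ~(Q | G1) = ~(Q | (~(Q | P)))
G4 = ~G2 = ~(~(Q | (~(Q | P))))
G5 = ~(G1 | G4) = ~((~(Q | P)) | ~(~(Q | (~(Q | P)))))

~((~(Q | P)) | ~(~(Q | (~(Q | P)))))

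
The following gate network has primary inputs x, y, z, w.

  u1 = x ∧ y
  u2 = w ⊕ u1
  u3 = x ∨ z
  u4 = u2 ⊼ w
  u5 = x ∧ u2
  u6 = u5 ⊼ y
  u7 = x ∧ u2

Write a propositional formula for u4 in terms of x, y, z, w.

(w ⊕ (x ∧ y)) ⊼ w

u1 = x ∧ y
u2 = w ⊕ u1 = w ⊕ (x ∧ y)
u4 = u2 ⊼ w = (w ⊕ (x ∧ y)) ⊼ w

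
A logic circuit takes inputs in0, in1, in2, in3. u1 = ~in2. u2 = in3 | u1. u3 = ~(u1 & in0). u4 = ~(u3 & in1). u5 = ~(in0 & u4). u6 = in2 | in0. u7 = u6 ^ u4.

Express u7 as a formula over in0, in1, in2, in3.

(in2 | in0) ^ (~((~(~in2 & in0)) & in1))

u1 = ~in2
u3 = ~(u1 & in0) = ~(~in2 & in0)
u4 = ~(u3 & in1) = ~((~(~in2 & in0)) & in1)
u6 = in2 | in0
u7 = u6 ^ u4 = (in2 | in0) ^ (~((~(~in2 & in0)) & in1))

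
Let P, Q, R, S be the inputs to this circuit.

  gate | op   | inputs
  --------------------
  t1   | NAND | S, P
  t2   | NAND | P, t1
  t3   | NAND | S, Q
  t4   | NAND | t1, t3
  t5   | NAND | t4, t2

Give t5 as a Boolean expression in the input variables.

t1 = S NAND P
t2 = P NAND t1 = P NAND (S NAND P)
t3 = S NAND Q
t4 = t1 NAND t3 = (S NAND P) NAND (S NAND Q)
t5 = t4 NAND t2 = ((S NAND P) NAND (S NAND Q)) NAND (P NAND (S NAND P))

((S NAND P) NAND (S NAND Q)) NAND (P NAND (S NAND P))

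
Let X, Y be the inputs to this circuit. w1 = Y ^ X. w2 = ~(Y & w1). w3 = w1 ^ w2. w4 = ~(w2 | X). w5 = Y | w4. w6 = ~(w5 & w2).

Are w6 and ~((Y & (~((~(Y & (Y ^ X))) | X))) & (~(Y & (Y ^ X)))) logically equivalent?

w1 = Y ^ X
w2 = ~(Y & w1) = ~(Y & (Y ^ X))
w4 = ~(w2 | X) = ~((~(Y & (Y ^ X))) | X)
w5 = Y | w4 = Y | (~((~(Y & (Y ^ X))) | X))
w6 = ~(w5 & w2) = ~((Y | (~((~(Y & (Y ^ X))) | X))) & (~(Y & (Y ^ X))))
At X=1, Y=1: circuit gives 0, formula gives 1.

No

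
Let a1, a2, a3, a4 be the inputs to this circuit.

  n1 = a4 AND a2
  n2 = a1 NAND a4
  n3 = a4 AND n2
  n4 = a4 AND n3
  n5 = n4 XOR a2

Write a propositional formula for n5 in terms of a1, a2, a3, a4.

(a4 AND (a4 AND (a1 NAND a4))) XOR a2

n2 = a1 NAND a4
n3 = a4 AND n2 = a4 AND (a1 NAND a4)
n4 = a4 AND n3 = a4 AND (a4 AND (a1 NAND a4))
n5 = n4 XOR a2 = (a4 AND (a4 AND (a1 NAND a4))) XOR a2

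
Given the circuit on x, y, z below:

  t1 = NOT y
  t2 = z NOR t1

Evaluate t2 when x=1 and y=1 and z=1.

t1 = NOT 1 = 0
t2 = 1 NOR 0 = 0

0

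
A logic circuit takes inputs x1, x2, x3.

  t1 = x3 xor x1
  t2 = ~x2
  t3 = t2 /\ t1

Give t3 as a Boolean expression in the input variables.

~x2 /\ (x3 xor x1)

t1 = x3 xor x1
t2 = ~x2
t3 = t2 /\ t1 = ~x2 /\ (x3 xor x1)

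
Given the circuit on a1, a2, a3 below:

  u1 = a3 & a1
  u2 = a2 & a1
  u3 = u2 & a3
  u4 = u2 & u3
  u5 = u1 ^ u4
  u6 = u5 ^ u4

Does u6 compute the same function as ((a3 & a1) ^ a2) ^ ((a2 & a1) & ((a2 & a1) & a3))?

No

u1 = a3 & a1
u2 = a2 & a1
u3 = u2 & a3 = (a2 & a1) & a3
u4 = u2 & u3 = (a2 & a1) & ((a2 & a1) & a3)
u5 = u1 ^ u4 = (a3 & a1) ^ ((a2 & a1) & ((a2 & a1) & a3))
u6 = u5 ^ u4 = ((a3 & a1) ^ ((a2 & a1) & ((a2 & a1) & a3))) ^ ((a2 & a1) & ((a2 & a1) & a3))
At a1=0, a2=1, a3=0: circuit gives 0, formula gives 1.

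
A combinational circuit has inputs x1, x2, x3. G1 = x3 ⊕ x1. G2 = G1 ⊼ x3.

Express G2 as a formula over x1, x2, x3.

G1 = x3 ⊕ x1
G2 = G1 ⊼ x3 = (x3 ⊕ x1) ⊼ x3

(x3 ⊕ x1) ⊼ x3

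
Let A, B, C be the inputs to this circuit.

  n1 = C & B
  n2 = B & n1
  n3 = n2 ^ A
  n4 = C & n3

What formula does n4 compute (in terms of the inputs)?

n1 = C & B
n2 = B & n1 = B & (C & B)
n3 = n2 ^ A = (B & (C & B)) ^ A
n4 = C & n3 = C & ((B & (C & B)) ^ A)

C & ((B & (C & B)) ^ A)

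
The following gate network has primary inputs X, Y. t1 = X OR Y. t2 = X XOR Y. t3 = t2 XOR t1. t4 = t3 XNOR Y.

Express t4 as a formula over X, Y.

t1 = X OR Y
t2 = X XOR Y
t3 = t2 XOR t1 = (X XOR Y) XOR (X OR Y)
t4 = t3 XNOR Y = ((X XOR Y) XOR (X OR Y)) XNOR Y

((X XOR Y) XOR (X OR Y)) XNOR Y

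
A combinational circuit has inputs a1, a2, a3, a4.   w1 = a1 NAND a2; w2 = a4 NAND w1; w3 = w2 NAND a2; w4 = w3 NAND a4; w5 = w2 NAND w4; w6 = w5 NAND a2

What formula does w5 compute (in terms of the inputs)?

w1 = a1 NAND a2
w2 = a4 NAND w1 = a4 NAND (a1 NAND a2)
w3 = w2 NAND a2 = (a4 NAND (a1 NAND a2)) NAND a2
w4 = w3 NAND a4 = ((a4 NAND (a1 NAND a2)) NAND a2) NAND a4
w5 = w2 NAND w4 = (a4 NAND (a1 NAND a2)) NAND (((a4 NAND (a1 NAND a2)) NAND a2) NAND a4)

(a4 NAND (a1 NAND a2)) NAND (((a4 NAND (a1 NAND a2)) NAND a2) NAND a4)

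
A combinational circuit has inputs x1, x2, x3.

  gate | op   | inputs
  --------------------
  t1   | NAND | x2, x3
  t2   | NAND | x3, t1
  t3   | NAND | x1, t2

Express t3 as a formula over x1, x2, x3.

x1 NAND (x3 NAND (x2 NAND x3))

t1 = x2 NAND x3
t2 = x3 NAND t1 = x3 NAND (x2 NAND x3)
t3 = x1 NAND t2 = x1 NAND (x3 NAND (x2 NAND x3))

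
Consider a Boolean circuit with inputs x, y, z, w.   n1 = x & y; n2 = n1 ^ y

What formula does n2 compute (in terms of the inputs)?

(x & y) ^ y

n1 = x & y
n2 = n1 ^ y = (x & y) ^ y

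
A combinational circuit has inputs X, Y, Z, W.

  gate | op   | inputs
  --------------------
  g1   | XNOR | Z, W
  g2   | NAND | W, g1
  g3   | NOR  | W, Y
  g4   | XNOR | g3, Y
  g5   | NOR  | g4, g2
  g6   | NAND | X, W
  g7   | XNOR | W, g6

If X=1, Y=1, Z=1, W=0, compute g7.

0

g6 = 1 NAND 0 = 1
g7 = 0 XNOR 1 = 0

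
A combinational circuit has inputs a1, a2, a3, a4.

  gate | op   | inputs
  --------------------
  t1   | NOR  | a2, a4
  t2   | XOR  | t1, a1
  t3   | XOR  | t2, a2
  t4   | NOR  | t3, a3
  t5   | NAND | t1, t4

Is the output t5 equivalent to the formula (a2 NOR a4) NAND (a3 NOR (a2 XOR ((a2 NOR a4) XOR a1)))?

Yes

t1 = a2 NOR a4
t2 = t1 XOR a1 = (a2 NOR a4) XOR a1
t3 = t2 XOR a2 = ((a2 NOR a4) XOR a1) XOR a2
t4 = t3 NOR a3 = (((a2 NOR a4) XOR a1) XOR a2) NOR a3
t5 = t1 NAND t4 = (a2 NOR a4) NAND ((((a2 NOR a4) XOR a1) XOR a2) NOR a3)
At a1=1, a2=0, a3=0, a4=0: circuit gives 0, formula gives 0.
At a1=0, a2=0, a3=0, a4=0: circuit gives 1, formula gives 1.
Agrees on all 16 inputs.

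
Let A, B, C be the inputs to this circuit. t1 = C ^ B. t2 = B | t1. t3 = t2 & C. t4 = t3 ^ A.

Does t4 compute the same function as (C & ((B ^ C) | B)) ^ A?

t1 = C ^ B
t2 = B | t1 = B | (C ^ B)
t3 = t2 & C = (B | (C ^ B)) & C
t4 = t3 ^ A = ((B | (C ^ B)) & C) ^ A
At A=0, B=0, C=0: circuit gives 0, formula gives 0.
At A=0, B=0, C=1: circuit gives 1, formula gives 1.
Agrees on all 8 inputs.

Yes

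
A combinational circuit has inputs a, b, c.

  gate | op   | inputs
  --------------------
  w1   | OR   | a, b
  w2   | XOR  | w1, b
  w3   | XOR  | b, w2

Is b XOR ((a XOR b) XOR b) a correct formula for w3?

No

w1 = a OR b
w2 = w1 XOR b = (a OR b) XOR b
w3 = b XOR w2 = b XOR ((a OR b) XOR b)
At a=1, b=1, c=0: circuit gives 1, formula gives 0.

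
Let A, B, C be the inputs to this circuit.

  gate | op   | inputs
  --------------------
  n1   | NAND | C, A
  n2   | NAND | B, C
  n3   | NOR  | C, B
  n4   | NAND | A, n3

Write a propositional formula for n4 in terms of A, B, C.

A NAND (C NOR B)

n3 = C NOR B
n4 = A NAND n3 = A NAND (C NOR B)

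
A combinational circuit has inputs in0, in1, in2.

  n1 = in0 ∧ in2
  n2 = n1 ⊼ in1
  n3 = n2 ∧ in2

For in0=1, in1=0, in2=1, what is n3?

1

n1 = 1 ∧ 1 = 1
n2 = 1 ⊼ 0 = 1
n3 = 1 ∧ 1 = 1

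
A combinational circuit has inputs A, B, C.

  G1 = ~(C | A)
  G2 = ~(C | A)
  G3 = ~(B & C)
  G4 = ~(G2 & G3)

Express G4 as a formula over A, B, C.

G2 = ~(C | A)
G3 = ~(B & C)
G4 = ~(G2 & G3) = ~((~(C | A)) & (~(B & C)))

~((~(C | A)) & (~(B & C)))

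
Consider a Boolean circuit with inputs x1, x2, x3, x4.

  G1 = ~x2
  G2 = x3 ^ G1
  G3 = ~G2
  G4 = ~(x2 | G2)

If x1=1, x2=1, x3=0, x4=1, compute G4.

0

G1 = ~1 = 0
G2 = 0 ^ 0 = 0
G4 = ~(1 | 0) = 0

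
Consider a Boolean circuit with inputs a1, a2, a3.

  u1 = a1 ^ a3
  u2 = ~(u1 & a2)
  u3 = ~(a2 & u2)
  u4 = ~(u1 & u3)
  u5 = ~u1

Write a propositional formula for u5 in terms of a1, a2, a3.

~(a1 ^ a3)

u1 = a1 ^ a3
u5 = ~u1 = ~(a1 ^ a3)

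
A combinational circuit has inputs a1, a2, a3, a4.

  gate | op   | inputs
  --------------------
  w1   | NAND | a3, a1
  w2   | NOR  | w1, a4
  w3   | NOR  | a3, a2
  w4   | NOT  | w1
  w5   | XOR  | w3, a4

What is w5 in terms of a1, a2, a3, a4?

(a3 NOR a2) XOR a4

w3 = a3 NOR a2
w5 = w3 XOR a4 = (a3 NOR a2) XOR a4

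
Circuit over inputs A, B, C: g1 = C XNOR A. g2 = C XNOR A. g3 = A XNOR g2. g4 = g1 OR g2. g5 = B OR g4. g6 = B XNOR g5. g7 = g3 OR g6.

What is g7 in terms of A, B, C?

(A XNOR (C XNOR A)) OR (B XNOR (B OR ((C XNOR A) OR (C XNOR A))))

g1 = C XNOR A
g2 = C XNOR A
g3 = A XNOR g2 = A XNOR (C XNOR A)
g4 = g1 OR g2 = (C XNOR A) OR (C XNOR A)
g5 = B OR g4 = B OR ((C XNOR A) OR (C XNOR A))
g6 = B XNOR g5 = B XNOR (B OR ((C XNOR A) OR (C XNOR A)))
g7 = g3 OR g6 = (A XNOR (C XNOR A)) OR (B XNOR (B OR ((C XNOR A) OR (C XNOR A))))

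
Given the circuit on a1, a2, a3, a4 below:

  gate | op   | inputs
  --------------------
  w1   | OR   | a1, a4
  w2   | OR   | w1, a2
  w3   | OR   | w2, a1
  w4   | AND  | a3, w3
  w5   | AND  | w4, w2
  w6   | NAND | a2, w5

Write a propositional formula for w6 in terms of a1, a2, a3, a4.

w1 = a1 OR a4
w2 = w1 OR a2 = (a1 OR a4) OR a2
w3 = w2 OR a1 = ((a1 OR a4) OR a2) OR a1
w4 = a3 AND w3 = a3 AND (((a1 OR a4) OR a2) OR a1)
w5 = w4 AND w2 = (a3 AND (((a1 OR a4) OR a2) OR a1)) AND ((a1 OR a4) OR a2)
w6 = a2 NAND w5 = a2 NAND ((a3 AND (((a1 OR a4) OR a2) OR a1)) AND ((a1 OR a4) OR a2))

a2 NAND ((a3 AND (((a1 OR a4) OR a2) OR a1)) AND ((a1 OR a4) OR a2))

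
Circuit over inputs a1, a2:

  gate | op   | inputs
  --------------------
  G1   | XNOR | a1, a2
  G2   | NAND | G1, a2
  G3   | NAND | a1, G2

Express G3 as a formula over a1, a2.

G1 = a1 XNOR a2
G2 = G1 NAND a2 = (a1 XNOR a2) NAND a2
G3 = a1 NAND G2 = a1 NAND ((a1 XNOR a2) NAND a2)

a1 NAND ((a1 XNOR a2) NAND a2)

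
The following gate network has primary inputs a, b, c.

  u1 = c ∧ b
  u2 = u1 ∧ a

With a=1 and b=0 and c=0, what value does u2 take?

u1 = 0 ∧ 0 = 0
u2 = 0 ∧ 1 = 0

0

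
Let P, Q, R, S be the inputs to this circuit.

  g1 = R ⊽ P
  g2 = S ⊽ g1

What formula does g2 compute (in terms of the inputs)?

S ⊽ (R ⊽ P)

g1 = R ⊽ P
g2 = S ⊽ g1 = S ⊽ (R ⊽ P)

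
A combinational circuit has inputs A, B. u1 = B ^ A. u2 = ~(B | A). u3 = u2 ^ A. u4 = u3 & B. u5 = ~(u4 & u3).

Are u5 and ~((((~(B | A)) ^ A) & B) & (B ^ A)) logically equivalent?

u2 = ~(B | A)
u3 = u2 ^ A = (~(B | A)) ^ A
u4 = u3 & B = ((~(B | A)) ^ A) & B
u5 = ~(u4 & u3) = ~((((~(B | A)) ^ A) & B) & ((~(B | A)) ^ A))
At A=1, B=1: circuit gives 0, formula gives 1.

No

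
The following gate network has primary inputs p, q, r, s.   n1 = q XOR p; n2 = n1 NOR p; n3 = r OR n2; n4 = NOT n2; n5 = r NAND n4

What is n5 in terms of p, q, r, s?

n1 = q XOR p
n2 = n1 NOR p = (q XOR p) NOR p
n4 = NOT n2 = NOT ((q XOR p) NOR p)
n5 = r NAND n4 = r NAND NOT ((q XOR p) NOR p)

r NAND NOT ((q XOR p) NOR p)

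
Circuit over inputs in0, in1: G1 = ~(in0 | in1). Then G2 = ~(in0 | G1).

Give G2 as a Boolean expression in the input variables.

G1 = ~(in0 | in1)
G2 = ~(in0 | G1) = ~(in0 | (~(in0 | in1)))

~(in0 | (~(in0 | in1)))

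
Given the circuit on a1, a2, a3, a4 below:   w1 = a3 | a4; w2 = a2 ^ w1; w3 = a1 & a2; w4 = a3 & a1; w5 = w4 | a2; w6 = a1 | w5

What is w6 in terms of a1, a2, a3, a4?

w4 = a3 & a1
w5 = w4 | a2 = (a3 & a1) | a2
w6 = a1 | w5 = a1 | ((a3 & a1) | a2)

a1 | ((a3 & a1) | a2)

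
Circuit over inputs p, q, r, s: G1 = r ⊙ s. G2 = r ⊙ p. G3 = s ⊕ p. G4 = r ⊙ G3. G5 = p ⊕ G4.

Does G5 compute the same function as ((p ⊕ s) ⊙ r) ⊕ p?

Yes

G3 = s ⊕ p
G4 = r ⊙ G3 = r ⊙ (s ⊕ p)
G5 = p ⊕ G4 = p ⊕ (r ⊙ (s ⊕ p))
At p=0, q=0, r=0, s=1: circuit gives 0, formula gives 0.
At p=0, q=0, r=0, s=0: circuit gives 1, formula gives 1.
Agrees on all 16 inputs.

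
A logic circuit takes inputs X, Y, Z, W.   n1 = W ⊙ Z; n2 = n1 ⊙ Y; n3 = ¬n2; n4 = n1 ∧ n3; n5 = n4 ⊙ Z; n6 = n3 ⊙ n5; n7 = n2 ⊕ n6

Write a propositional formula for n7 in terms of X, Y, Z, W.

n1 = W ⊙ Z
n2 = n1 ⊙ Y = (W ⊙ Z) ⊙ Y
n3 = ¬n2 = ¬((W ⊙ Z) ⊙ Y)
n4 = n1 ∧ n3 = (W ⊙ Z) ∧ ¬((W ⊙ Z) ⊙ Y)
n5 = n4 ⊙ Z = ((W ⊙ Z) ∧ ¬((W ⊙ Z) ⊙ Y)) ⊙ Z
n6 = n3 ⊙ n5 = ¬((W ⊙ Z) ⊙ Y) ⊙ (((W ⊙ Z) ∧ ¬((W ⊙ Z) ⊙ Y)) ⊙ Z)
n7 = n2 ⊕ n6 = ((W ⊙ Z) ⊙ Y) ⊕ (¬((W ⊙ Z) ⊙ Y) ⊙ (((W ⊙ Z) ∧ ¬((W ⊙ Z) ⊙ Y)) ⊙ Z))

((W ⊙ Z) ⊙ Y) ⊕ (¬((W ⊙ Z) ⊙ Y) ⊙ (((W ⊙ Z) ∧ ¬((W ⊙ Z) ⊙ Y)) ⊙ Z))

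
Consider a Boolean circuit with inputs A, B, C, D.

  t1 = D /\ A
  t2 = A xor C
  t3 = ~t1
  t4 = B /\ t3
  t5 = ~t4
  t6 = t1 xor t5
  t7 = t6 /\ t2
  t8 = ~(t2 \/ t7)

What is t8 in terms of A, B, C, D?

~((A xor C) \/ (((D /\ A) xor ~(B /\ ~(D /\ A))) /\ (A xor C)))

t1 = D /\ A
t2 = A xor C
t3 = ~t1 = ~(D /\ A)
t4 = B /\ t3 = B /\ ~(D /\ A)
t5 = ~t4 = ~(B /\ ~(D /\ A))
t6 = t1 xor t5 = (D /\ A) xor ~(B /\ ~(D /\ A))
t7 = t6 /\ t2 = ((D /\ A) xor ~(B /\ ~(D /\ A))) /\ (A xor C)
t8 = ~(t2 \/ t7) = ~((A xor C) \/ (((D /\ A) xor ~(B /\ ~(D /\ A))) /\ (A xor C)))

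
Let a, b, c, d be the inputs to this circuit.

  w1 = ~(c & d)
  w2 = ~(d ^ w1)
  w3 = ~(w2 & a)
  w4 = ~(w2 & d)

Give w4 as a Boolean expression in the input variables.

w1 = ~(c & d)
w2 = ~(d ^ w1) = ~(d ^ (~(c & d)))
w4 = ~(w2 & d) = ~((~(d ^ (~(c & d)))) & d)

~((~(d ^ (~(c & d)))) & d)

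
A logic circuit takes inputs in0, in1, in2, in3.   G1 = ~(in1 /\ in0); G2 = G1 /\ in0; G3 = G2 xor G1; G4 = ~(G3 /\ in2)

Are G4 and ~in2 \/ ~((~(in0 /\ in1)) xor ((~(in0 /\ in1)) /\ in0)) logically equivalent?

G1 = ~(in1 /\ in0)
G2 = G1 /\ in0 = (~(in1 /\ in0)) /\ in0
G3 = G2 xor G1 = ((~(in1 /\ in0)) /\ in0) xor (~(in1 /\ in0))
G4 = ~(G3 /\ in2) = ~((((~(in1 /\ in0)) /\ in0) xor (~(in1 /\ in0))) /\ in2)
At in0=0, in1=0, in2=1, in3=0: circuit gives 0, formula gives 0.
At in0=0, in1=0, in2=0, in3=0: circuit gives 1, formula gives 1.
Agrees on all 16 inputs.

Yes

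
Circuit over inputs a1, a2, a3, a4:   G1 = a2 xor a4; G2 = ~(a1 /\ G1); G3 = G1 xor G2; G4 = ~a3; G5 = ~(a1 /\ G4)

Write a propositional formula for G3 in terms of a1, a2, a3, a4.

(a2 xor a4) xor (~(a1 /\ (a2 xor a4)))

G1 = a2 xor a4
G2 = ~(a1 /\ G1) = ~(a1 /\ (a2 xor a4))
G3 = G1 xor G2 = (a2 xor a4) xor (~(a1 /\ (a2 xor a4)))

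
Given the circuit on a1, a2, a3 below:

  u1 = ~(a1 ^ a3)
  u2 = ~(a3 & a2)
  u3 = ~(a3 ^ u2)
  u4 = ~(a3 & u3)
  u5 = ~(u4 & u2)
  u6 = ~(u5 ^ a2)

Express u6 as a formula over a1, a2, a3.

~((~((~(a3 & (~(a3 ^ (~(a3 & a2)))))) & (~(a3 & a2)))) ^ a2)

u2 = ~(a3 & a2)
u3 = ~(a3 ^ u2) = ~(a3 ^ (~(a3 & a2)))
u4 = ~(a3 & u3) = ~(a3 & (~(a3 ^ (~(a3 & a2)))))
u5 = ~(u4 & u2) = ~((~(a3 & (~(a3 ^ (~(a3 & a2)))))) & (~(a3 & a2)))
u6 = ~(u5 ^ a2) = ~((~((~(a3 & (~(a3 ^ (~(a3 & a2)))))) & (~(a3 & a2)))) ^ a2)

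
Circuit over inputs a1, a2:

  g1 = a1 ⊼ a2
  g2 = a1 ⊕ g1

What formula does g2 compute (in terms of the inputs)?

a1 ⊕ (a1 ⊼ a2)

g1 = a1 ⊼ a2
g2 = a1 ⊕ g1 = a1 ⊕ (a1 ⊼ a2)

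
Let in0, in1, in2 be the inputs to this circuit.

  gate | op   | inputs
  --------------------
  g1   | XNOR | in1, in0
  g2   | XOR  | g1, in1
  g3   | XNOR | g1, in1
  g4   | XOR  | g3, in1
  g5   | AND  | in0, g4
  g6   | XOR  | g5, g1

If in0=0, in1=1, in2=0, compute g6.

g1 = 1 XNOR 0 = 0
g3 = 0 XNOR 1 = 0
g4 = 0 XOR 1 = 1
g5 = 0 AND 1 = 0
g6 = 0 XOR 0 = 0

0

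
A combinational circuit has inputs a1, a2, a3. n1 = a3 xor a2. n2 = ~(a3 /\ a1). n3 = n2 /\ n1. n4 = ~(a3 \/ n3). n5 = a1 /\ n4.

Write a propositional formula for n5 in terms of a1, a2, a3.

a1 /\ (~(a3 \/ ((~(a3 /\ a1)) /\ (a3 xor a2))))

n1 = a3 xor a2
n2 = ~(a3 /\ a1)
n3 = n2 /\ n1 = (~(a3 /\ a1)) /\ (a3 xor a2)
n4 = ~(a3 \/ n3) = ~(a3 \/ ((~(a3 /\ a1)) /\ (a3 xor a2)))
n5 = a1 /\ n4 = a1 /\ (~(a3 \/ ((~(a3 /\ a1)) /\ (a3 xor a2))))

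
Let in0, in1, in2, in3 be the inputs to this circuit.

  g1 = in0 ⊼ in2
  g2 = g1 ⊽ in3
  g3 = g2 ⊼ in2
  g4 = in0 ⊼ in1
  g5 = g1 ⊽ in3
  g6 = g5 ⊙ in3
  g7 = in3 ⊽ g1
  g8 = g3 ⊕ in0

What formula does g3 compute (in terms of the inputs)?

g1 = in0 ⊼ in2
g2 = g1 ⊽ in3 = (in0 ⊼ in2) ⊽ in3
g3 = g2 ⊼ in2 = ((in0 ⊼ in2) ⊽ in3) ⊼ in2

((in0 ⊼ in2) ⊽ in3) ⊼ in2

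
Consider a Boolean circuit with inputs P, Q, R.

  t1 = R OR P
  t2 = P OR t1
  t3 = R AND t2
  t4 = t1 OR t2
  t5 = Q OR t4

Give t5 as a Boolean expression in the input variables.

t1 = R OR P
t2 = P OR t1 = P OR (R OR P)
t4 = t1 OR t2 = (R OR P) OR (P OR (R OR P))
t5 = Q OR t4 = Q OR ((R OR P) OR (P OR (R OR P)))

Q OR ((R OR P) OR (P OR (R OR P)))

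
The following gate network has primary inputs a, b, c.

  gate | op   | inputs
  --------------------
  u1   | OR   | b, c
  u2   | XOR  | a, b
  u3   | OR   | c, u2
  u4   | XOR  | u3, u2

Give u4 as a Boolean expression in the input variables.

u2 = a XOR b
u3 = c OR u2 = c OR (a XOR b)
u4 = u3 XOR u2 = (c OR (a XOR b)) XOR (a XOR b)

(c OR (a XOR b)) XOR (a XOR b)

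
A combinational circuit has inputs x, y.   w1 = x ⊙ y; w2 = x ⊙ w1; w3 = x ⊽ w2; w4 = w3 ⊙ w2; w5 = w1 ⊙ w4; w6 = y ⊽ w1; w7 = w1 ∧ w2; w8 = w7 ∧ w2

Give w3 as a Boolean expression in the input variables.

x ⊽ (x ⊙ (x ⊙ y))

w1 = x ⊙ y
w2 = x ⊙ w1 = x ⊙ (x ⊙ y)
w3 = x ⊽ w2 = x ⊽ (x ⊙ (x ⊙ y))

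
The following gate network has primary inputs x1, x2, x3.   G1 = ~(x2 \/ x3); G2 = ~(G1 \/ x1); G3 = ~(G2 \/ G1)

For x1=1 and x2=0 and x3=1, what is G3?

G1 = ~(0 \/ 1) = 0
G2 = ~(0 \/ 1) = 0
G3 = ~(0 \/ 0) = 1

1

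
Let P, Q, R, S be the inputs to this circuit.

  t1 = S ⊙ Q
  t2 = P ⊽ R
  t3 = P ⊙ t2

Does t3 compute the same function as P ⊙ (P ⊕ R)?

t2 = P ⊽ R
t3 = P ⊙ t2 = P ⊙ (P ⊽ R)
At P=0, Q=0, R=0, S=0: circuit gives 0, formula gives 1.

No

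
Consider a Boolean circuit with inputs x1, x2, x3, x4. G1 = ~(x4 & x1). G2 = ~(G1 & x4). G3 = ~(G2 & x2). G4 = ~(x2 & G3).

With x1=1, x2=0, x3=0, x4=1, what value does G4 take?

1

G1 = ~(1 & 1) = 0
G2 = ~(0 & 1) = 1
G3 = ~(1 & 0) = 1
G4 = ~(0 & 1) = 1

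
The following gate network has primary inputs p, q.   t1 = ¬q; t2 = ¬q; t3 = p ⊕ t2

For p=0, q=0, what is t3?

1

t2 = ¬0 = 1
t3 = 0 ⊕ 1 = 1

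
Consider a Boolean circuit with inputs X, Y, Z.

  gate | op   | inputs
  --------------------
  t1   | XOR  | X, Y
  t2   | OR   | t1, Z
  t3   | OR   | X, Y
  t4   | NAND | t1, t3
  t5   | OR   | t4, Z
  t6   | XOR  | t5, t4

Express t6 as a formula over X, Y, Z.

t1 = X XOR Y
t3 = X OR Y
t4 = t1 NAND t3 = (X XOR Y) NAND (X OR Y)
t5 = t4 OR Z = ((X XOR Y) NAND (X OR Y)) OR Z
t6 = t5 XOR t4 = (((X XOR Y) NAND (X OR Y)) OR Z) XOR ((X XOR Y) NAND (X OR Y))

(((X XOR Y) NAND (X OR Y)) OR Z) XOR ((X XOR Y) NAND (X OR Y))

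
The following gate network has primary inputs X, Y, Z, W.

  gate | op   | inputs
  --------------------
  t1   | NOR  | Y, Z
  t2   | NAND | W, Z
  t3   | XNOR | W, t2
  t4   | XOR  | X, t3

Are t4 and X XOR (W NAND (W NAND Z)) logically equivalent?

No

t2 = W NAND Z
t3 = W XNOR t2 = W XNOR (W NAND Z)
t4 = X XOR t3 = X XOR (W XNOR (W NAND Z))
At X=0, Y=0, Z=0, W=0: circuit gives 0, formula gives 1.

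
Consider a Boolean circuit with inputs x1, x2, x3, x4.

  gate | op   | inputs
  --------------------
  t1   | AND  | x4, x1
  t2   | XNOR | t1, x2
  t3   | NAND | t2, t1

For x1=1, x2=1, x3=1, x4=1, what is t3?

0

t1 = 1 AND 1 = 1
t2 = 1 XNOR 1 = 1
t3 = 1 NAND 1 = 0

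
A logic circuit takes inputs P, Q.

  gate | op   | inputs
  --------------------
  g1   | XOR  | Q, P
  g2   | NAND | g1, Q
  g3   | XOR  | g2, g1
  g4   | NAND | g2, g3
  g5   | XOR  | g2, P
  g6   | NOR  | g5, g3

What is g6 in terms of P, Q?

g1 = Q XOR P
g2 = g1 NAND Q = (Q XOR P) NAND Q
g3 = g2 XOR g1 = ((Q XOR P) NAND Q) XOR (Q XOR P)
g5 = g2 XOR P = ((Q XOR P) NAND Q) XOR P
g6 = g5 NOR g3 = (((Q XOR P) NAND Q) XOR P) NOR (((Q XOR P) NAND Q) XOR (Q XOR P))

(((Q XOR P) NAND Q) XOR P) NOR (((Q XOR P) NAND Q) XOR (Q XOR P))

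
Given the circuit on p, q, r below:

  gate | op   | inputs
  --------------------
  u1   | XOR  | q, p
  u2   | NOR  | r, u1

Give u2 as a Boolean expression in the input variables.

u1 = q XOR p
u2 = r NOR u1 = r NOR (q XOR p)

r NOR (q XOR p)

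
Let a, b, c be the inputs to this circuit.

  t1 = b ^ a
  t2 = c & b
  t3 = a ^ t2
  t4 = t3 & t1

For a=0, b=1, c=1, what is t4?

t1 = 1 ^ 0 = 1
t2 = 1 & 1 = 1
t3 = 0 ^ 1 = 1
t4 = 1 & 1 = 1

1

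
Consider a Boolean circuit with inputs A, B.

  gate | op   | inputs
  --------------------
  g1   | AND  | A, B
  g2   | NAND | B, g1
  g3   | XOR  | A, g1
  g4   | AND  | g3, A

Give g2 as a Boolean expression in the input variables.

B NAND (A AND B)

g1 = A AND B
g2 = B NAND g1 = B NAND (A AND B)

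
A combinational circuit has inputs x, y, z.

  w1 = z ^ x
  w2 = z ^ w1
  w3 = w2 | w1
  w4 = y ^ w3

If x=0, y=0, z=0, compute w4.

0

w1 = 0 ^ 0 = 0
w2 = 0 ^ 0 = 0
w3 = 0 | 0 = 0
w4 = 0 ^ 0 = 0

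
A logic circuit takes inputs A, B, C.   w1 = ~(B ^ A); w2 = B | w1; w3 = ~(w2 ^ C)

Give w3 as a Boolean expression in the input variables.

~((B | (~(B ^ A))) ^ C)

w1 = ~(B ^ A)
w2 = B | w1 = B | (~(B ^ A))
w3 = ~(w2 ^ C) = ~((B | (~(B ^ A))) ^ C)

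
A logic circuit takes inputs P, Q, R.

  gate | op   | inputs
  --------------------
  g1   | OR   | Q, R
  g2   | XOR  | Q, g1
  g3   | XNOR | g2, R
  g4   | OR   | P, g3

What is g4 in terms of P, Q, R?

g1 = Q OR R
g2 = Q XOR g1 = Q XOR (Q OR R)
g3 = g2 XNOR R = (Q XOR (Q OR R)) XNOR R
g4 = P OR g3 = P OR ((Q XOR (Q OR R)) XNOR R)

P OR ((Q XOR (Q OR R)) XNOR R)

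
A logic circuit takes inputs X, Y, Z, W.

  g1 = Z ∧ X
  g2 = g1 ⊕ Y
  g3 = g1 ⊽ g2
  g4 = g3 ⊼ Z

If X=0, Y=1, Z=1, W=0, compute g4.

g1 = 1 ∧ 0 = 0
g2 = 0 ⊕ 1 = 1
g3 = 0 ⊽ 1 = 0
g4 = 0 ⊼ 1 = 1

1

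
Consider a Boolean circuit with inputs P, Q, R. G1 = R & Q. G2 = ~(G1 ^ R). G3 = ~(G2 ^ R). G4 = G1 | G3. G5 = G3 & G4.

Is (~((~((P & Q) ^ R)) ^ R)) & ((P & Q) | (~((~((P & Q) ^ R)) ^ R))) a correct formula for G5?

No

G1 = R & Q
G2 = ~(G1 ^ R) = ~((R & Q) ^ R)
G3 = ~(G2 ^ R) = ~((~((R & Q) ^ R)) ^ R)
G4 = G1 | G3 = (R & Q) | (~((~((R & Q) ^ R)) ^ R))
G5 = G3 & G4 = (~((~((R & Q) ^ R)) ^ R)) & ((R & Q) | (~((~((R & Q) ^ R)) ^ R)))
At P=0, Q=1, R=1: circuit gives 1, formula gives 0.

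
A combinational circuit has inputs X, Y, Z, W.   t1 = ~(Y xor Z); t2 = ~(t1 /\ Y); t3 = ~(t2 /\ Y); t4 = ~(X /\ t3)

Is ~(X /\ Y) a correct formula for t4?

t1 = ~(Y xor Z)
t2 = ~(t1 /\ Y) = ~((~(Y xor Z)) /\ Y)
t3 = ~(t2 /\ Y) = ~((~((~(Y xor Z)) /\ Y)) /\ Y)
t4 = ~(X /\ t3) = ~(X /\ (~((~((~(Y xor Z)) /\ Y)) /\ Y)))
At X=1, Y=0, Z=0, W=0: circuit gives 0, formula gives 1.

No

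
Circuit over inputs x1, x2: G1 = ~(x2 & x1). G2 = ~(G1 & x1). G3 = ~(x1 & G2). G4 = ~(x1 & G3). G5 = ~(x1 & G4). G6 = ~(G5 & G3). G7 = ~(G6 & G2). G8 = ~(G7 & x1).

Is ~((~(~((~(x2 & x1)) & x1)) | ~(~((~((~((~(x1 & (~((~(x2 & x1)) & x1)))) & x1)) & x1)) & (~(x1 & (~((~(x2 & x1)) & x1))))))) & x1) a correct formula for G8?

G1 = ~(x2 & x1)
G2 = ~(G1 & x1) = ~((~(x2 & x1)) & x1)
G3 = ~(x1 & G2) = ~(x1 & (~((~(x2 & x1)) & x1)))
G4 = ~(x1 & G3) = ~(x1 & (~(x1 & (~((~(x2 & x1)) & x1)))))
G5 = ~(x1 & G4) = ~(x1 & (~(x1 & (~(x1 & (~((~(x2 & x1)) & x1)))))))
G6 = ~(G5 & G3) = ~((~(x1 & (~(x1 & (~(x1 & (~((~(x2 & x1)) & x1)))))))) & (~(x1 & (~((~(x2 & x1)) & x1)))))
G7 = ~(G6 & G2) = ~((~((~(x1 & (~(x1 & (~(x1 & (~((~(x2 & x1)) & x1)))))))) & (~(x1 & (~((~(x2 & x1)) & x1)))))) & (~((~(x2 & x1)) & x1)))
G8 = ~(G7 & x1) = ~((~((~((~(x1 & (~(x1 & (~(x1 & (~((~(x2 & x1)) & x1)))))))) & (~(x1 & (~((~(x2 & x1)) & x1)))))) & (~((~(x2 & x1)) & x1)))) & x1)
At x1=1, x2=0: circuit gives 0, formula gives 0.
At x1=0, x2=0: circuit gives 1, formula gives 1.
Agrees on all 4 inputs.

Yes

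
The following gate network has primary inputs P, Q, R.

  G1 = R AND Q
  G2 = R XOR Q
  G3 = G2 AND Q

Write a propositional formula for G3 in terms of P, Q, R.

(R XOR Q) AND Q

G2 = R XOR Q
G3 = G2 AND Q = (R XOR Q) AND Q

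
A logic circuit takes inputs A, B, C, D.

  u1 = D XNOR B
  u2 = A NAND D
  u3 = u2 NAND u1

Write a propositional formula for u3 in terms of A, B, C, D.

u1 = D XNOR B
u2 = A NAND D
u3 = u2 NAND u1 = (A NAND D) NAND (D XNOR B)

(A NAND D) NAND (D XNOR B)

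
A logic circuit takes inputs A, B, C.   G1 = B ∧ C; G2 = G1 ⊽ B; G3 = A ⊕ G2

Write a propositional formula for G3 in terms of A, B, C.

A ⊕ ((B ∧ C) ⊽ B)

G1 = B ∧ C
G2 = G1 ⊽ B = (B ∧ C) ⊽ B
G3 = A ⊕ G2 = A ⊕ ((B ∧ C) ⊽ B)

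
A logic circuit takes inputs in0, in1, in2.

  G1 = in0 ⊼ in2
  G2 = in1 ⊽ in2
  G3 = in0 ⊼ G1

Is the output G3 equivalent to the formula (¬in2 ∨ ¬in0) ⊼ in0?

G1 = in0 ⊼ in2
G3 = in0 ⊼ G1 = in0 ⊼ (in0 ⊼ in2)
At in0=1, in1=0, in2=0: circuit gives 0, formula gives 0.
At in0=0, in1=0, in2=0: circuit gives 1, formula gives 1.
Agrees on all 8 inputs.

Yes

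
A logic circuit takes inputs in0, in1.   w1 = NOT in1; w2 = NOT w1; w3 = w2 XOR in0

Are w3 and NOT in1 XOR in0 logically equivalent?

No

w1 = NOT in1
w2 = NOT w1 = NOT NOT in1
w3 = w2 XOR in0 = NOT NOT in1 XOR in0
At in0=0, in1=0: circuit gives 0, formula gives 1.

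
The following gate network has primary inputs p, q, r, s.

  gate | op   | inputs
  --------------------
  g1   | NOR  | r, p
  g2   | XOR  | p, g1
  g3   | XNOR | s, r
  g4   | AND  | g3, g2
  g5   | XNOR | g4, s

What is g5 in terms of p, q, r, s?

((s XNOR r) AND (p XOR (r NOR p))) XNOR s

g1 = r NOR p
g2 = p XOR g1 = p XOR (r NOR p)
g3 = s XNOR r
g4 = g3 AND g2 = (s XNOR r) AND (p XOR (r NOR p))
g5 = g4 XNOR s = ((s XNOR r) AND (p XOR (r NOR p))) XNOR s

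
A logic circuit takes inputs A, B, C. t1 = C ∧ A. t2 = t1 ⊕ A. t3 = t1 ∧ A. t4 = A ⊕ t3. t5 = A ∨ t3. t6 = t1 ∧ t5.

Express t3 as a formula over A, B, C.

t1 = C ∧ A
t3 = t1 ∧ A = (C ∧ A) ∧ A

(C ∧ A) ∧ A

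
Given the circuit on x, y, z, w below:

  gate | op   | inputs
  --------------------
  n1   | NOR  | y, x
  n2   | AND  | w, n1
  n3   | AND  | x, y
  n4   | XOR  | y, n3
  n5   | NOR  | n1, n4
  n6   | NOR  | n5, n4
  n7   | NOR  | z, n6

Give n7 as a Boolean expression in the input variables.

n1 = y NOR x
n3 = x AND y
n4 = y XOR n3 = y XOR (x AND y)
n5 = n1 NOR n4 = (y NOR x) NOR (y XOR (x AND y))
n6 = n5 NOR n4 = ((y NOR x) NOR (y XOR (x AND y))) NOR (y XOR (x AND y))
n7 = z NOR n6 = z NOR (((y NOR x) NOR (y XOR (x AND y))) NOR (y XOR (x AND y)))

z NOR (((y NOR x) NOR (y XOR (x AND y))) NOR (y XOR (x AND y)))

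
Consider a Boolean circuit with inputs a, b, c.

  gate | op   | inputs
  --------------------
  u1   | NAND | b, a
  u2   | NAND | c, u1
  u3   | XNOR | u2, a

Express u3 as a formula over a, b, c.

(c NAND (b NAND a)) XNOR a

u1 = b NAND a
u2 = c NAND u1 = c NAND (b NAND a)
u3 = u2 XNOR a = (c NAND (b NAND a)) XNOR a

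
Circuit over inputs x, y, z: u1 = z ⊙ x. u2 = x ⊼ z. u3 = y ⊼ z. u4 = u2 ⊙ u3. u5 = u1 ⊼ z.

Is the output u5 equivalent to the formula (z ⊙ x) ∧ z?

No

u1 = z ⊙ x
u5 = u1 ⊼ z = (z ⊙ x) ⊼ z
At x=0, y=0, z=0: circuit gives 1, formula gives 0.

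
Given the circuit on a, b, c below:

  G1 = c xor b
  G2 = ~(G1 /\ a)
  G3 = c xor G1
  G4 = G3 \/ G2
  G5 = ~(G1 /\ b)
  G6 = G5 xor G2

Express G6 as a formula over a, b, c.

(~((c xor b) /\ b)) xor (~((c xor b) /\ a))

G1 = c xor b
G2 = ~(G1 /\ a) = ~((c xor b) /\ a)
G5 = ~(G1 /\ b) = ~((c xor b) /\ b)
G6 = G5 xor G2 = (~((c xor b) /\ b)) xor (~((c xor b) /\ a))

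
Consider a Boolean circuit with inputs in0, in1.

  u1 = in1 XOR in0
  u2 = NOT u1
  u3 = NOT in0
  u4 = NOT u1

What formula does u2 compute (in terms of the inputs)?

NOT (in1 XOR in0)

u1 = in1 XOR in0
u2 = NOT u1 = NOT (in1 XOR in0)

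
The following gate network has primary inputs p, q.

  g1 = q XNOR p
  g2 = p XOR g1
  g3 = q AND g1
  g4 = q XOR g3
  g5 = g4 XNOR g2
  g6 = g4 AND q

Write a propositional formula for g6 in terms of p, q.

(q XOR (q AND (q XNOR p))) AND q

g1 = q XNOR p
g3 = q AND g1 = q AND (q XNOR p)
g4 = q XOR g3 = q XOR (q AND (q XNOR p))
g6 = g4 AND q = (q XOR (q AND (q XNOR p))) AND q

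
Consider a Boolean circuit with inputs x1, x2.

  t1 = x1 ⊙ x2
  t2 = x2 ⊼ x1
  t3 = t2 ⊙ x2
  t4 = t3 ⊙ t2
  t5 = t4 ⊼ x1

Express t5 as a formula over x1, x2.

t2 = x2 ⊼ x1
t3 = t2 ⊙ x2 = (x2 ⊼ x1) ⊙ x2
t4 = t3 ⊙ t2 = ((x2 ⊼ x1) ⊙ x2) ⊙ (x2 ⊼ x1)
t5 = t4 ⊼ x1 = (((x2 ⊼ x1) ⊙ x2) ⊙ (x2 ⊼ x1)) ⊼ x1

(((x2 ⊼ x1) ⊙ x2) ⊙ (x2 ⊼ x1)) ⊼ x1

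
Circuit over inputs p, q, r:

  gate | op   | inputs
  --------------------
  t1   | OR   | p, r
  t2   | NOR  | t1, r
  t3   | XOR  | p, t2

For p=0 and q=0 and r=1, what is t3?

0

t1 = 0 OR 1 = 1
t2 = 1 NOR 1 = 0
t3 = 0 XOR 0 = 0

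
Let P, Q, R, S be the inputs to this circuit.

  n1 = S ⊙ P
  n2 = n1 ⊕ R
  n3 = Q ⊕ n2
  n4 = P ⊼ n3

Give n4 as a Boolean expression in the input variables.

n1 = S ⊙ P
n2 = n1 ⊕ R = (S ⊙ P) ⊕ R
n3 = Q ⊕ n2 = Q ⊕ ((S ⊙ P) ⊕ R)
n4 = P ⊼ n3 = P ⊼ (Q ⊕ ((S ⊙ P) ⊕ R))

P ⊼ (Q ⊕ ((S ⊙ P) ⊕ R))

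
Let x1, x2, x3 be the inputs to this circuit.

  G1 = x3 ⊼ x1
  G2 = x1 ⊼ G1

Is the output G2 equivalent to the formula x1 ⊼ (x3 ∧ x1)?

G1 = x3 ⊼ x1
G2 = x1 ⊼ G1 = x1 ⊼ (x3 ⊼ x1)
At x1=1, x2=0, x3=0: circuit gives 0, formula gives 1.

No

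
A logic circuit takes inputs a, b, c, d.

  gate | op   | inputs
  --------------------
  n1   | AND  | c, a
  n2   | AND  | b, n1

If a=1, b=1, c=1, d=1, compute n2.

1

n1 = 1 AND 1 = 1
n2 = 1 AND 1 = 1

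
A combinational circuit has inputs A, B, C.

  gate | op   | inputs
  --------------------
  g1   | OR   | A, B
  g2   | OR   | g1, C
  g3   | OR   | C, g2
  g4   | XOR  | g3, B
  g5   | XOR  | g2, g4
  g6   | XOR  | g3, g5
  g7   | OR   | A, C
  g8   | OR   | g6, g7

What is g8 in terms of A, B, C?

((C OR ((A OR B) OR C)) XOR (((A OR B) OR C) XOR ((C OR ((A OR B) OR C)) XOR B))) OR (A OR C)

g1 = A OR B
g2 = g1 OR C = (A OR B) OR C
g3 = C OR g2 = C OR ((A OR B) OR C)
g4 = g3 XOR B = (C OR ((A OR B) OR C)) XOR B
g5 = g2 XOR g4 = ((A OR B) OR C) XOR ((C OR ((A OR B) OR C)) XOR B)
g6 = g3 XOR g5 = (C OR ((A OR B) OR C)) XOR (((A OR B) OR C) XOR ((C OR ((A OR B) OR C)) XOR B))
g7 = A OR C
g8 = g6 OR g7 = ((C OR ((A OR B) OR C)) XOR (((A OR B) OR C) XOR ((C OR ((A OR B) OR C)) XOR B))) OR (A OR C)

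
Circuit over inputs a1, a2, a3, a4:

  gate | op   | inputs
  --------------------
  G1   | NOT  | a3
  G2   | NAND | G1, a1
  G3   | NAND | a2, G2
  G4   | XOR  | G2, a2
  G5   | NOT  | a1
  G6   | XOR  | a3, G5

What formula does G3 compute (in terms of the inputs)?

G1 = NOT a3
G2 = G1 NAND a1 = NOT a3 NAND a1
G3 = a2 NAND G2 = a2 NAND (NOT a3 NAND a1)

a2 NAND (NOT a3 NAND a1)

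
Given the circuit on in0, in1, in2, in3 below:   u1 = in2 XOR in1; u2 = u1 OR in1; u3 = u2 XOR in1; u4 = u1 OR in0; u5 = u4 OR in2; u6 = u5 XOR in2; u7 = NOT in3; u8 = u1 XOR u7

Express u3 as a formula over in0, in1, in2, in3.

u1 = in2 XOR in1
u2 = u1 OR in1 = (in2 XOR in1) OR in1
u3 = u2 XOR in1 = ((in2 XOR in1) OR in1) XOR in1

((in2 XOR in1) OR in1) XOR in1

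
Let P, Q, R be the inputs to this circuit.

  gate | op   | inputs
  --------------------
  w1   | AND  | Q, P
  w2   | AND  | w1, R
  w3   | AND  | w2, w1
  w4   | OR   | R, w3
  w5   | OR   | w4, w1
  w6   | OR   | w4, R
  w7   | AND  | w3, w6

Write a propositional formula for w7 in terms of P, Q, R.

w1 = Q AND P
w2 = w1 AND R = (Q AND P) AND R
w3 = w2 AND w1 = ((Q AND P) AND R) AND (Q AND P)
w4 = R OR w3 = R OR (((Q AND P) AND R) AND (Q AND P))
w6 = w4 OR R = (R OR (((Q AND P) AND R) AND (Q AND P))) OR R
w7 = w3 AND w6 = (((Q AND P) AND R) AND (Q AND P)) AND ((R OR (((Q AND P) AND R) AND (Q AND P))) OR R)

(((Q AND P) AND R) AND (Q AND P)) AND ((R OR (((Q AND P) AND R) AND (Q AND P))) OR R)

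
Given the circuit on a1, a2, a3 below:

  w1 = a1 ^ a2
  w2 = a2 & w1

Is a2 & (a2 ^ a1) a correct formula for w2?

Yes

w1 = a1 ^ a2
w2 = a2 & w1 = a2 & (a1 ^ a2)
At a1=0, a2=0, a3=0: circuit gives 0, formula gives 0.
At a1=0, a2=1, a3=0: circuit gives 1, formula gives 1.
Agrees on all 8 inputs.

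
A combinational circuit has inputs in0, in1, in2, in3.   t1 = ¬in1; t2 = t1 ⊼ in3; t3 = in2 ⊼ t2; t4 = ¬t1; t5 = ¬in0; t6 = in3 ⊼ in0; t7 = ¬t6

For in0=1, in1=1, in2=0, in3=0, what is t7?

0

t6 = 0 ⊼ 1 = 1
t7 = ¬1 = 0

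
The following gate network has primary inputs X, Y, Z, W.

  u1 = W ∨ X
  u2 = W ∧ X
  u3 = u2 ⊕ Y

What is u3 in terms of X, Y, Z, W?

u2 = W ∧ X
u3 = u2 ⊕ Y = (W ∧ X) ⊕ Y

(W ∧ X) ⊕ Y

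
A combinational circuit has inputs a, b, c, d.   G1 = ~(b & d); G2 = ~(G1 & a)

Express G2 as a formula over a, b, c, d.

G1 = ~(b & d)
G2 = ~(G1 & a) = ~((~(b & d)) & a)

~((~(b & d)) & a)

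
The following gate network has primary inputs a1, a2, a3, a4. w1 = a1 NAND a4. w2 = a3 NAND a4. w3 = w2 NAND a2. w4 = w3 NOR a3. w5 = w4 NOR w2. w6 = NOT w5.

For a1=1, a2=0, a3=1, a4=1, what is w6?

0

w2 = 1 NAND 1 = 0
w3 = 0 NAND 0 = 1
w4 = 1 NOR 1 = 0
w5 = 0 NOR 0 = 1
w6 = NOT 1 = 0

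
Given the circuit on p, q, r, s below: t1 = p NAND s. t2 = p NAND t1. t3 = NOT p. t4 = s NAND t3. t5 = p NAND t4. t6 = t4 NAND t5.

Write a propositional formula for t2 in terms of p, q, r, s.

t1 = p NAND s
t2 = p NAND t1 = p NAND (p NAND s)

p NAND (p NAND s)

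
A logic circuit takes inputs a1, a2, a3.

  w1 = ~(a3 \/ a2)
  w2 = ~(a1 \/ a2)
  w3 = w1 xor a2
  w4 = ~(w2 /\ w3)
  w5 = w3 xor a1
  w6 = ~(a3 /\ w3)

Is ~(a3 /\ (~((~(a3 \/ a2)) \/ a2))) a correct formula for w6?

No

w1 = ~(a3 \/ a2)
w3 = w1 xor a2 = (~(a3 \/ a2)) xor a2
w6 = ~(a3 /\ w3) = ~(a3 /\ ((~(a3 \/ a2)) xor a2))
At a1=0, a2=0, a3=1: circuit gives 1, formula gives 0.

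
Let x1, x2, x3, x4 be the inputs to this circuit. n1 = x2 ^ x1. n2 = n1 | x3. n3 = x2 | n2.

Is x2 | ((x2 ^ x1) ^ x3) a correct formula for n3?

No

n1 = x2 ^ x1
n2 = n1 | x3 = (x2 ^ x1) | x3
n3 = x2 | n2 = x2 | ((x2 ^ x1) | x3)
At x1=1, x2=0, x3=1, x4=0: circuit gives 1, formula gives 0.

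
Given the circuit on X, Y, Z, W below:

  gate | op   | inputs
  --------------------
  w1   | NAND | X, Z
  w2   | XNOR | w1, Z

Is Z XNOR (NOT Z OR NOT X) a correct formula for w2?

w1 = X NAND Z
w2 = w1 XNOR Z = (X NAND Z) XNOR Z
At X=0, Y=0, Z=0, W=0: circuit gives 0, formula gives 0.
At X=0, Y=0, Z=1, W=0: circuit gives 1, formula gives 1.
Agrees on all 16 inputs.

Yes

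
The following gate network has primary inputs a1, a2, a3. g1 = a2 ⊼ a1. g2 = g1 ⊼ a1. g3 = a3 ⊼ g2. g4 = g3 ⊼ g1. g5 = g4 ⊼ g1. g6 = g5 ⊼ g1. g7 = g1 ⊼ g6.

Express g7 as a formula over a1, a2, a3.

(a2 ⊼ a1) ⊼ ((((a3 ⊼ ((a2 ⊼ a1) ⊼ a1)) ⊼ (a2 ⊼ a1)) ⊼ (a2 ⊼ a1)) ⊼ (a2 ⊼ a1))

g1 = a2 ⊼ a1
g2 = g1 ⊼ a1 = (a2 ⊼ a1) ⊼ a1
g3 = a3 ⊼ g2 = a3 ⊼ ((a2 ⊼ a1) ⊼ a1)
g4 = g3 ⊼ g1 = (a3 ⊼ ((a2 ⊼ a1) ⊼ a1)) ⊼ (a2 ⊼ a1)
g5 = g4 ⊼ g1 = ((a3 ⊼ ((a2 ⊼ a1) ⊼ a1)) ⊼ (a2 ⊼ a1)) ⊼ (a2 ⊼ a1)
g6 = g5 ⊼ g1 = (((a3 ⊼ ((a2 ⊼ a1) ⊼ a1)) ⊼ (a2 ⊼ a1)) ⊼ (a2 ⊼ a1)) ⊼ (a2 ⊼ a1)
g7 = g1 ⊼ g6 = (a2 ⊼ a1) ⊼ ((((a3 ⊼ ((a2 ⊼ a1) ⊼ a1)) ⊼ (a2 ⊼ a1)) ⊼ (a2 ⊼ a1)) ⊼ (a2 ⊼ a1))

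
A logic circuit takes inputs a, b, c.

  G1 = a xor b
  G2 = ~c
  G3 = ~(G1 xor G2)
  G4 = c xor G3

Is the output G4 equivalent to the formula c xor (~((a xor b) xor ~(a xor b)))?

G1 = a xor b
G2 = ~c
G3 = ~(G1 xor G2) = ~((a xor b) xor ~c)
G4 = c xor G3 = c xor (~((a xor b) xor ~c))
At a=0, b=0, c=1: circuit gives 0, formula gives 1.

No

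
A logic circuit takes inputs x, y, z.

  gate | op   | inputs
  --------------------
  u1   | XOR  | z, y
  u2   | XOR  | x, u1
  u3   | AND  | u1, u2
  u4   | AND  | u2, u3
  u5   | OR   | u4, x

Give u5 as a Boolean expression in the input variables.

((x XOR (z XOR y)) AND ((z XOR y) AND (x XOR (z XOR y)))) OR x

u1 = z XOR y
u2 = x XOR u1 = x XOR (z XOR y)
u3 = u1 AND u2 = (z XOR y) AND (x XOR (z XOR y))
u4 = u2 AND u3 = (x XOR (z XOR y)) AND ((z XOR y) AND (x XOR (z XOR y)))
u5 = u4 OR x = ((x XOR (z XOR y)) AND ((z XOR y) AND (x XOR (z XOR y)))) OR x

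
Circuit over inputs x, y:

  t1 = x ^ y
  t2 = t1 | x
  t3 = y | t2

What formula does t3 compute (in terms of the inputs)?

t1 = x ^ y
t2 = t1 | x = (x ^ y) | x
t3 = y | t2 = y | ((x ^ y) | x)

y | ((x ^ y) | x)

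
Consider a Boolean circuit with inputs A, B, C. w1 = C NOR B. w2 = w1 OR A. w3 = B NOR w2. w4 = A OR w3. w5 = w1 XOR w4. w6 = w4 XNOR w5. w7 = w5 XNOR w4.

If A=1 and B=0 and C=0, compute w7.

w1 = 0 NOR 0 = 1
w2 = 1 OR 1 = 1
w3 = 0 NOR 1 = 0
w4 = 1 OR 0 = 1
w5 = 1 XOR 1 = 0
w7 = 0 XNOR 1 = 0

0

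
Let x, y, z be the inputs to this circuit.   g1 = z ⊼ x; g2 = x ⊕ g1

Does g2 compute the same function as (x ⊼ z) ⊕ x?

g1 = z ⊼ x
g2 = x ⊕ g1 = x ⊕ (z ⊼ x)
At x=1, y=0, z=0: circuit gives 0, formula gives 0.
At x=0, y=0, z=0: circuit gives 1, formula gives 1.
Agrees on all 8 inputs.

Yes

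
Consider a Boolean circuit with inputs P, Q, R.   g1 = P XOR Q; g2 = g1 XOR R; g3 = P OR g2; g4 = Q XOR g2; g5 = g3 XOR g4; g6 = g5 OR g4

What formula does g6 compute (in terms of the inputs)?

g1 = P XOR Q
g2 = g1 XOR R = (P XOR Q) XOR R
g3 = P OR g2 = P OR ((P XOR Q) XOR R)
g4 = Q XOR g2 = Q XOR ((P XOR Q) XOR R)
g5 = g3 XOR g4 = (P OR ((P XOR Q) XOR R)) XOR (Q XOR ((P XOR Q) XOR R))
g6 = g5 OR g4 = ((P OR ((P XOR Q) XOR R)) XOR (Q XOR ((P XOR Q) XOR R))) OR (Q XOR ((P XOR Q) XOR R))

((P OR ((P XOR Q) XOR R)) XOR (Q XOR ((P XOR Q) XOR R))) OR (Q XOR ((P XOR Q) XOR R))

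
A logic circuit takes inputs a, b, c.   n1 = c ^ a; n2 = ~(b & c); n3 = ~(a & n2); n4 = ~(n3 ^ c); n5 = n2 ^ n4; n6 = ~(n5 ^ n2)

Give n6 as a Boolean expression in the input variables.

n2 = ~(b & c)
n3 = ~(a & n2) = ~(a & (~(b & c)))
n4 = ~(n3 ^ c) = ~((~(a & (~(b & c)))) ^ c)
n5 = n2 ^ n4 = (~(b & c)) ^ (~((~(a & (~(b & c)))) ^ c))
n6 = ~(n5 ^ n2) = ~(((~(b & c)) ^ (~((~(a & (~(b & c)))) ^ c))) ^ (~(b & c)))

~(((~(b & c)) ^ (~((~(a & (~(b & c)))) ^ c))) ^ (~(b & c)))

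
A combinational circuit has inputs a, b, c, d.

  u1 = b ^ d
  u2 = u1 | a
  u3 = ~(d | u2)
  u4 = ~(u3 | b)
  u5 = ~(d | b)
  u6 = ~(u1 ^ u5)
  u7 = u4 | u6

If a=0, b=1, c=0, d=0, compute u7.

0

u1 = 1 ^ 0 = 1
u2 = 1 | 0 = 1
u3 = ~(0 | 1) = 0
u4 = ~(0 | 1) = 0
u5 = ~(0 | 1) = 0
u6 = ~(1 ^ 0) = 0
u7 = 0 | 0 = 0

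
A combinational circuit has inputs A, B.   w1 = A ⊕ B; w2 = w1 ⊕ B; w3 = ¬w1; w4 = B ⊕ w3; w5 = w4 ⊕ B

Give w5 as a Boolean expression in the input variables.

(B ⊕ ¬(A ⊕ B)) ⊕ B

w1 = A ⊕ B
w3 = ¬w1 = ¬(A ⊕ B)
w4 = B ⊕ w3 = B ⊕ ¬(A ⊕ B)
w5 = w4 ⊕ B = (B ⊕ ¬(A ⊕ B)) ⊕ B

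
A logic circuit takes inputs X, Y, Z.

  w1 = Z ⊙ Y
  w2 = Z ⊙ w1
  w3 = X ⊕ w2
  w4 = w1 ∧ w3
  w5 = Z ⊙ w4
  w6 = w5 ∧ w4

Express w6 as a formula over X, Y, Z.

w1 = Z ⊙ Y
w2 = Z ⊙ w1 = Z ⊙ (Z ⊙ Y)
w3 = X ⊕ w2 = X ⊕ (Z ⊙ (Z ⊙ Y))
w4 = w1 ∧ w3 = (Z ⊙ Y) ∧ (X ⊕ (Z ⊙ (Z ⊙ Y)))
w5 = Z ⊙ w4 = Z ⊙ ((Z ⊙ Y) ∧ (X ⊕ (Z ⊙ (Z ⊙ Y))))
w6 = w5 ∧ w4 = (Z ⊙ ((Z ⊙ Y) ∧ (X ⊕ (Z ⊙ (Z ⊙ Y))))) ∧ ((Z ⊙ Y) ∧ (X ⊕ (Z ⊙ (Z ⊙ Y))))

(Z ⊙ ((Z ⊙ Y) ∧ (X ⊕ (Z ⊙ (Z ⊙ Y))))) ∧ ((Z ⊙ Y) ∧ (X ⊕ (Z ⊙ (Z ⊙ Y))))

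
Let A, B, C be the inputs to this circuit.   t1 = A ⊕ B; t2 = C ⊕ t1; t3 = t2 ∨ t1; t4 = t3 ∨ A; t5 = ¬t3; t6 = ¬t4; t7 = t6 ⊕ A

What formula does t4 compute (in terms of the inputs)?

t1 = A ⊕ B
t2 = C ⊕ t1 = C ⊕ (A ⊕ B)
t3 = t2 ∨ t1 = (C ⊕ (A ⊕ B)) ∨ (A ⊕ B)
t4 = t3 ∨ A = ((C ⊕ (A ⊕ B)) ∨ (A ⊕ B)) ∨ A

((C ⊕ (A ⊕ B)) ∨ (A ⊕ B)) ∨ A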